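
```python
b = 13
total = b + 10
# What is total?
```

Answer: 23

Derivation:
Trace (tracking total):
b = 13  # -> b = 13
total = b + 10  # -> total = 23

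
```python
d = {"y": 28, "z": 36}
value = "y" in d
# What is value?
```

Trace (tracking value):
d = {'y': 28, 'z': 36}  # -> d = {'y': 28, 'z': 36}
value = 'y' in d  # -> value = True

Answer: True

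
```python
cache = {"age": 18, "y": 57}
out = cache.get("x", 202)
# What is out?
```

Trace (tracking out):
cache = {'age': 18, 'y': 57}  # -> cache = {'age': 18, 'y': 57}
out = cache.get('x', 202)  # -> out = 202

Answer: 202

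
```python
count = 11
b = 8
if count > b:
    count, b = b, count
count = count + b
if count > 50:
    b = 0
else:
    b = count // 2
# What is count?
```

Answer: 19

Derivation:
Trace (tracking count):
count = 11  # -> count = 11
b = 8  # -> b = 8
if count > b:  # condition is True
    count, b = (b, count)  # -> count = 8, b = 11
count = count + b  # -> count = 19
if count > 50:  # condition is False
else:
    b = count // 2  # -> b = 9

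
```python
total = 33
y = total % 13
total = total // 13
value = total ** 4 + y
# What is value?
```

Answer: 23

Derivation:
Trace (tracking value):
total = 33  # -> total = 33
y = total % 13  # -> y = 7
total = total // 13  # -> total = 2
value = total ** 4 + y  # -> value = 23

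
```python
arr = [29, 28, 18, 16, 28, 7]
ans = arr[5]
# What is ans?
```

Answer: 7

Derivation:
Trace (tracking ans):
arr = [29, 28, 18, 16, 28, 7]  # -> arr = [29, 28, 18, 16, 28, 7]
ans = arr[5]  # -> ans = 7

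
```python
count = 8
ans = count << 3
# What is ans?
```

Trace (tracking ans):
count = 8  # -> count = 8
ans = count << 3  # -> ans = 64

Answer: 64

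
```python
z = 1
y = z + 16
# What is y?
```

Answer: 17

Derivation:
Trace (tracking y):
z = 1  # -> z = 1
y = z + 16  # -> y = 17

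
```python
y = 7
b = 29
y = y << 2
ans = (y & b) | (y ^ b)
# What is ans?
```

Answer: 29

Derivation:
Trace (tracking ans):
y = 7  # -> y = 7
b = 29  # -> b = 29
y = y << 2  # -> y = 28
ans = y & b | y ^ b  # -> ans = 29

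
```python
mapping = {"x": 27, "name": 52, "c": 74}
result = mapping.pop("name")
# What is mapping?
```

Answer: {'x': 27, 'c': 74}

Derivation:
Trace (tracking mapping):
mapping = {'x': 27, 'name': 52, 'c': 74}  # -> mapping = {'x': 27, 'name': 52, 'c': 74}
result = mapping.pop('name')  # -> result = 52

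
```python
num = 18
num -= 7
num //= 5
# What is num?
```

Trace (tracking num):
num = 18  # -> num = 18
num -= 7  # -> num = 11
num //= 5  # -> num = 2

Answer: 2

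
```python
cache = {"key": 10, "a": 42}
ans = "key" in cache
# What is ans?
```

Answer: True

Derivation:
Trace (tracking ans):
cache = {'key': 10, 'a': 42}  # -> cache = {'key': 10, 'a': 42}
ans = 'key' in cache  # -> ans = True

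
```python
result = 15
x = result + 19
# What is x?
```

Answer: 34

Derivation:
Trace (tracking x):
result = 15  # -> result = 15
x = result + 19  # -> x = 34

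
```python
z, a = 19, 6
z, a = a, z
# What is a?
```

Answer: 19

Derivation:
Trace (tracking a):
z, a = (19, 6)  # -> z = 19, a = 6
z, a = (a, z)  # -> z = 6, a = 19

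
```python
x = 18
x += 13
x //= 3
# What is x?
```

Trace (tracking x):
x = 18  # -> x = 18
x += 13  # -> x = 31
x //= 3  # -> x = 10

Answer: 10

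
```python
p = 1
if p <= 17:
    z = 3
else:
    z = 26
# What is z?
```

Answer: 3

Derivation:
Trace (tracking z):
p = 1  # -> p = 1
if p <= 17:  # condition is True
    z = 3  # -> z = 3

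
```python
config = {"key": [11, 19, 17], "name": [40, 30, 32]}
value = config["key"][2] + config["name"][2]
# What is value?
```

Trace (tracking value):
config = {'key': [11, 19, 17], 'name': [40, 30, 32]}  # -> config = {'key': [11, 19, 17], 'name': [40, 30, 32]}
value = config['key'][2] + config['name'][2]  # -> value = 49

Answer: 49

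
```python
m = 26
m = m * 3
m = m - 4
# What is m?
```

Answer: 74

Derivation:
Trace (tracking m):
m = 26  # -> m = 26
m = m * 3  # -> m = 78
m = m - 4  # -> m = 74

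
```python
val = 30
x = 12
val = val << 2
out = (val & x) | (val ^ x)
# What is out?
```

Answer: 124

Derivation:
Trace (tracking out):
val = 30  # -> val = 30
x = 12  # -> x = 12
val = val << 2  # -> val = 120
out = val & x | val ^ x  # -> out = 124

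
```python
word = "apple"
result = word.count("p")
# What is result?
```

Trace (tracking result):
word = 'apple'  # -> word = 'apple'
result = word.count('p')  # -> result = 2

Answer: 2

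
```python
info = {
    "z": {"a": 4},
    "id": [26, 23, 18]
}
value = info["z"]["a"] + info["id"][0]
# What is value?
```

Answer: 30

Derivation:
Trace (tracking value):
info = {'z': {'a': 4}, 'id': [26, 23, 18]}  # -> info = {'z': {'a': 4}, 'id': [26, 23, 18]}
value = info['z']['a'] + info['id'][0]  # -> value = 30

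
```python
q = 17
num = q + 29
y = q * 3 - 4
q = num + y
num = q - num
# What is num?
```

Answer: 47

Derivation:
Trace (tracking num):
q = 17  # -> q = 17
num = q + 29  # -> num = 46
y = q * 3 - 4  # -> y = 47
q = num + y  # -> q = 93
num = q - num  # -> num = 47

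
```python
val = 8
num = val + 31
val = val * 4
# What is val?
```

Answer: 32

Derivation:
Trace (tracking val):
val = 8  # -> val = 8
num = val + 31  # -> num = 39
val = val * 4  # -> val = 32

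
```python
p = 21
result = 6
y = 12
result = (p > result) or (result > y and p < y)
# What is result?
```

Answer: True

Derivation:
Trace (tracking result):
p = 21  # -> p = 21
result = 6  # -> result = 6
y = 12  # -> y = 12
result = p > result or (result > y and p < y)  # -> result = True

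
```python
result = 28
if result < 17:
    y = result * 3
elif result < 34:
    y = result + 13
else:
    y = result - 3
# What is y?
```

Trace (tracking y):
result = 28  # -> result = 28
if result < 17:  # condition is False
elif result < 34:  # condition is True
    y = result + 13  # -> y = 41

Answer: 41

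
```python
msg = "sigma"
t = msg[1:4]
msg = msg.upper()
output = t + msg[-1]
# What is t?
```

Answer: 'igm'

Derivation:
Trace (tracking t):
msg = 'sigma'  # -> msg = 'sigma'
t = msg[1:4]  # -> t = 'igm'
msg = msg.upper()  # -> msg = 'SIGMA'
output = t + msg[-1]  # -> output = 'igmA'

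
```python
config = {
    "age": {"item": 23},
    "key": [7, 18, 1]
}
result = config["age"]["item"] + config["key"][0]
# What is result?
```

Answer: 30

Derivation:
Trace (tracking result):
config = {'age': {'item': 23}, 'key': [7, 18, 1]}  # -> config = {'age': {'item': 23}, 'key': [7, 18, 1]}
result = config['age']['item'] + config['key'][0]  # -> result = 30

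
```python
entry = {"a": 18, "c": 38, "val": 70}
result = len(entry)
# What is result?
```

Answer: 3

Derivation:
Trace (tracking result):
entry = {'a': 18, 'c': 38, 'val': 70}  # -> entry = {'a': 18, 'c': 38, 'val': 70}
result = len(entry)  # -> result = 3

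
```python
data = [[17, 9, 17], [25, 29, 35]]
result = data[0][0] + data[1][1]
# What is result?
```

Trace (tracking result):
data = [[17, 9, 17], [25, 29, 35]]  # -> data = [[17, 9, 17], [25, 29, 35]]
result = data[0][0] + data[1][1]  # -> result = 46

Answer: 46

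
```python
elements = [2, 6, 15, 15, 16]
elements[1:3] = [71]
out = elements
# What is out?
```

Trace (tracking out):
elements = [2, 6, 15, 15, 16]  # -> elements = [2, 6, 15, 15, 16]
elements[1:3] = [71]  # -> elements = [2, 71, 15, 16]
out = elements  # -> out = [2, 71, 15, 16]

Answer: [2, 71, 15, 16]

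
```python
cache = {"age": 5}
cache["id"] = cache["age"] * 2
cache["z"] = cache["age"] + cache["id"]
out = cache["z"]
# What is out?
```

Answer: 15

Derivation:
Trace (tracking out):
cache = {'age': 5}  # -> cache = {'age': 5}
cache['id'] = cache['age'] * 2  # -> cache = {'age': 5, 'id': 10}
cache['z'] = cache['age'] + cache['id']  # -> cache = {'age': 5, 'id': 10, 'z': 15}
out = cache['z']  # -> out = 15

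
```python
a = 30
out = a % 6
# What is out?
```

Trace (tracking out):
a = 30  # -> a = 30
out = a % 6  # -> out = 0

Answer: 0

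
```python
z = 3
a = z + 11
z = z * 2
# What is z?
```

Answer: 6

Derivation:
Trace (tracking z):
z = 3  # -> z = 3
a = z + 11  # -> a = 14
z = z * 2  # -> z = 6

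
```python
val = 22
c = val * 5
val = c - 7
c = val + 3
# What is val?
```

Trace (tracking val):
val = 22  # -> val = 22
c = val * 5  # -> c = 110
val = c - 7  # -> val = 103
c = val + 3  # -> c = 106

Answer: 103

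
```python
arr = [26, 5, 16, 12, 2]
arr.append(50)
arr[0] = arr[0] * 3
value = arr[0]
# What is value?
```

Answer: 78

Derivation:
Trace (tracking value):
arr = [26, 5, 16, 12, 2]  # -> arr = [26, 5, 16, 12, 2]
arr.append(50)  # -> arr = [26, 5, 16, 12, 2, 50]
arr[0] = arr[0] * 3  # -> arr = [78, 5, 16, 12, 2, 50]
value = arr[0]  # -> value = 78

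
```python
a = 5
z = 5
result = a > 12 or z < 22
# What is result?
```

Answer: True

Derivation:
Trace (tracking result):
a = 5  # -> a = 5
z = 5  # -> z = 5
result = a > 12 or z < 22  # -> result = True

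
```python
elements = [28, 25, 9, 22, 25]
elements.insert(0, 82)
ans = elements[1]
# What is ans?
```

Answer: 28

Derivation:
Trace (tracking ans):
elements = [28, 25, 9, 22, 25]  # -> elements = [28, 25, 9, 22, 25]
elements.insert(0, 82)  # -> elements = [82, 28, 25, 9, 22, 25]
ans = elements[1]  # -> ans = 28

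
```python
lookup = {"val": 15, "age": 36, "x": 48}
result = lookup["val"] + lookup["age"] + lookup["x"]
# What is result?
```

Answer: 99

Derivation:
Trace (tracking result):
lookup = {'val': 15, 'age': 36, 'x': 48}  # -> lookup = {'val': 15, 'age': 36, 'x': 48}
result = lookup['val'] + lookup['age'] + lookup['x']  # -> result = 99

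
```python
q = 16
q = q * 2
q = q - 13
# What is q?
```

Trace (tracking q):
q = 16  # -> q = 16
q = q * 2  # -> q = 32
q = q - 13  # -> q = 19

Answer: 19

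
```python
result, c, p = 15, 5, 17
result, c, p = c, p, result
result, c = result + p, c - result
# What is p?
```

Trace (tracking p):
result, c, p = (15, 5, 17)  # -> result = 15, c = 5, p = 17
result, c, p = (c, p, result)  # -> result = 5, c = 17, p = 15
result, c = (result + p, c - result)  # -> result = 20, c = 12

Answer: 15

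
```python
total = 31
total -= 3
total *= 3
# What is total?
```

Trace (tracking total):
total = 31  # -> total = 31
total -= 3  # -> total = 28
total *= 3  # -> total = 84

Answer: 84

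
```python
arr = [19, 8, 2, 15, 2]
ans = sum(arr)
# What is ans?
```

Trace (tracking ans):
arr = [19, 8, 2, 15, 2]  # -> arr = [19, 8, 2, 15, 2]
ans = sum(arr)  # -> ans = 46

Answer: 46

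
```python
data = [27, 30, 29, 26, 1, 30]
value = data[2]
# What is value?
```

Answer: 29

Derivation:
Trace (tracking value):
data = [27, 30, 29, 26, 1, 30]  # -> data = [27, 30, 29, 26, 1, 30]
value = data[2]  # -> value = 29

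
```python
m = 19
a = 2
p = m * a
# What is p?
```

Answer: 38

Derivation:
Trace (tracking p):
m = 19  # -> m = 19
a = 2  # -> a = 2
p = m * a  # -> p = 38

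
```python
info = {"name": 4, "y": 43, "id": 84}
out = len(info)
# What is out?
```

Trace (tracking out):
info = {'name': 4, 'y': 43, 'id': 84}  # -> info = {'name': 4, 'y': 43, 'id': 84}
out = len(info)  # -> out = 3

Answer: 3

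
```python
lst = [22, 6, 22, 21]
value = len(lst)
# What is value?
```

Trace (tracking value):
lst = [22, 6, 22, 21]  # -> lst = [22, 6, 22, 21]
value = len(lst)  # -> value = 4

Answer: 4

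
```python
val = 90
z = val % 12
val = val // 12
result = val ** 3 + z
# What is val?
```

Answer: 7

Derivation:
Trace (tracking val):
val = 90  # -> val = 90
z = val % 12  # -> z = 6
val = val // 12  # -> val = 7
result = val ** 3 + z  # -> result = 349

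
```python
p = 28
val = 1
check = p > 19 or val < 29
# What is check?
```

Answer: True

Derivation:
Trace (tracking check):
p = 28  # -> p = 28
val = 1  # -> val = 1
check = p > 19 or val < 29  # -> check = True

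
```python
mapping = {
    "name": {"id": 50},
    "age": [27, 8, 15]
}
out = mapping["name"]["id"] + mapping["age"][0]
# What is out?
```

Trace (tracking out):
mapping = {'name': {'id': 50}, 'age': [27, 8, 15]}  # -> mapping = {'name': {'id': 50}, 'age': [27, 8, 15]}
out = mapping['name']['id'] + mapping['age'][0]  # -> out = 77

Answer: 77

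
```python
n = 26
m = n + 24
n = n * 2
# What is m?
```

Answer: 50

Derivation:
Trace (tracking m):
n = 26  # -> n = 26
m = n + 24  # -> m = 50
n = n * 2  # -> n = 52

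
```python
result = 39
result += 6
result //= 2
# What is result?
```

Answer: 22

Derivation:
Trace (tracking result):
result = 39  # -> result = 39
result += 6  # -> result = 45
result //= 2  # -> result = 22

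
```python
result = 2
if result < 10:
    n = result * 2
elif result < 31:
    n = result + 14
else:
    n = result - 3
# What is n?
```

Trace (tracking n):
result = 2  # -> result = 2
if result < 10:  # condition is True
    n = result * 2  # -> n = 4

Answer: 4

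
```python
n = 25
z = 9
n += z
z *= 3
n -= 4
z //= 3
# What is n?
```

Answer: 30

Derivation:
Trace (tracking n):
n = 25  # -> n = 25
z = 9  # -> z = 9
n += z  # -> n = 34
z *= 3  # -> z = 27
n -= 4  # -> n = 30
z //= 3  # -> z = 9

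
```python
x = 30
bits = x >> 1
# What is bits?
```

Trace (tracking bits):
x = 30  # -> x = 30
bits = x >> 1  # -> bits = 15

Answer: 15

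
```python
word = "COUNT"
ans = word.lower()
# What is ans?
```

Answer: 'count'

Derivation:
Trace (tracking ans):
word = 'COUNT'  # -> word = 'COUNT'
ans = word.lower()  # -> ans = 'count'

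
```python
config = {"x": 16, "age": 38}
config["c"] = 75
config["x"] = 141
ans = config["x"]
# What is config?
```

Answer: {'x': 141, 'age': 38, 'c': 75}

Derivation:
Trace (tracking config):
config = {'x': 16, 'age': 38}  # -> config = {'x': 16, 'age': 38}
config['c'] = 75  # -> config = {'x': 16, 'age': 38, 'c': 75}
config['x'] = 141  # -> config = {'x': 141, 'age': 38, 'c': 75}
ans = config['x']  # -> ans = 141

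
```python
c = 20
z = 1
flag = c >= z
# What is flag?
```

Trace (tracking flag):
c = 20  # -> c = 20
z = 1  # -> z = 1
flag = c >= z  # -> flag = True

Answer: True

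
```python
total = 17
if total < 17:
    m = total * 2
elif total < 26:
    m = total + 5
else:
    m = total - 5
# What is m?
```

Trace (tracking m):
total = 17  # -> total = 17
if total < 17:  # condition is False
elif total < 26:  # condition is True
    m = total + 5  # -> m = 22

Answer: 22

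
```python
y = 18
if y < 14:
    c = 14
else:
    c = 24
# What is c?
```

Answer: 24

Derivation:
Trace (tracking c):
y = 18  # -> y = 18
if y < 14:  # condition is False
else:
    c = 24  # -> c = 24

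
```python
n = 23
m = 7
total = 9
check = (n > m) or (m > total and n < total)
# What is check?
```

Trace (tracking check):
n = 23  # -> n = 23
m = 7  # -> m = 7
total = 9  # -> total = 9
check = n > m or (m > total and n < total)  # -> check = True

Answer: True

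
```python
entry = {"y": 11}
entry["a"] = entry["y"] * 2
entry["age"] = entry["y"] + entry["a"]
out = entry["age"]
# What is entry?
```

Trace (tracking entry):
entry = {'y': 11}  # -> entry = {'y': 11}
entry['a'] = entry['y'] * 2  # -> entry = {'y': 11, 'a': 22}
entry['age'] = entry['y'] + entry['a']  # -> entry = {'y': 11, 'a': 22, 'age': 33}
out = entry['age']  # -> out = 33

Answer: {'y': 11, 'a': 22, 'age': 33}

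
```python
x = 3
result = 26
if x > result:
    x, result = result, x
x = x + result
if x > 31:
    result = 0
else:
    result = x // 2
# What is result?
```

Trace (tracking result):
x = 3  # -> x = 3
result = 26  # -> result = 26
if x > result:  # condition is False
x = x + result  # -> x = 29
if x > 31:  # condition is False
else:
    result = x // 2  # -> result = 14

Answer: 14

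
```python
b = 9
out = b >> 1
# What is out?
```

Answer: 4

Derivation:
Trace (tracking out):
b = 9  # -> b = 9
out = b >> 1  # -> out = 4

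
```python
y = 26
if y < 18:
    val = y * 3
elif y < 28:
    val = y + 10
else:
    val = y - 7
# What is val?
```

Trace (tracking val):
y = 26  # -> y = 26
if y < 18:  # condition is False
elif y < 28:  # condition is True
    val = y + 10  # -> val = 36

Answer: 36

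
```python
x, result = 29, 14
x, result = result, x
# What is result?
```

Trace (tracking result):
x, result = (29, 14)  # -> x = 29, result = 14
x, result = (result, x)  # -> x = 14, result = 29

Answer: 29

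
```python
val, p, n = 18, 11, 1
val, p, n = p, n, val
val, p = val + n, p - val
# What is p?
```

Trace (tracking p):
val, p, n = (18, 11, 1)  # -> val = 18, p = 11, n = 1
val, p, n = (p, n, val)  # -> val = 11, p = 1, n = 18
val, p = (val + n, p - val)  # -> val = 29, p = -10

Answer: -10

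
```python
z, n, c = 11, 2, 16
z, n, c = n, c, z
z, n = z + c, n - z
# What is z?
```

Trace (tracking z):
z, n, c = (11, 2, 16)  # -> z = 11, n = 2, c = 16
z, n, c = (n, c, z)  # -> z = 2, n = 16, c = 11
z, n = (z + c, n - z)  # -> z = 13, n = 14

Answer: 13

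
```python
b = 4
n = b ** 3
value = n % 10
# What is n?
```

Answer: 64

Derivation:
Trace (tracking n):
b = 4  # -> b = 4
n = b ** 3  # -> n = 64
value = n % 10  # -> value = 4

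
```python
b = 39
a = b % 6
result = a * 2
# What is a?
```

Trace (tracking a):
b = 39  # -> b = 39
a = b % 6  # -> a = 3
result = a * 2  # -> result = 6

Answer: 3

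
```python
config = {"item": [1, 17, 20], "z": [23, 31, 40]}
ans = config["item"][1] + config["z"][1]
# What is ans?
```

Answer: 48

Derivation:
Trace (tracking ans):
config = {'item': [1, 17, 20], 'z': [23, 31, 40]}  # -> config = {'item': [1, 17, 20], 'z': [23, 31, 40]}
ans = config['item'][1] + config['z'][1]  # -> ans = 48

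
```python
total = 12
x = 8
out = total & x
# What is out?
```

Trace (tracking out):
total = 12  # -> total = 12
x = 8  # -> x = 8
out = total & x  # -> out = 8

Answer: 8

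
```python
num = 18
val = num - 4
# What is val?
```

Trace (tracking val):
num = 18  # -> num = 18
val = num - 4  # -> val = 14

Answer: 14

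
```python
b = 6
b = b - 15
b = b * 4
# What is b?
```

Answer: -36

Derivation:
Trace (tracking b):
b = 6  # -> b = 6
b = b - 15  # -> b = -9
b = b * 4  # -> b = -36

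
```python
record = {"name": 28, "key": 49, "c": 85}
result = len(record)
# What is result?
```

Trace (tracking result):
record = {'name': 28, 'key': 49, 'c': 85}  # -> record = {'name': 28, 'key': 49, 'c': 85}
result = len(record)  # -> result = 3

Answer: 3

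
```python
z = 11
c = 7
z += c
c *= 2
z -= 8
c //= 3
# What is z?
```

Answer: 10

Derivation:
Trace (tracking z):
z = 11  # -> z = 11
c = 7  # -> c = 7
z += c  # -> z = 18
c *= 2  # -> c = 14
z -= 8  # -> z = 10
c //= 3  # -> c = 4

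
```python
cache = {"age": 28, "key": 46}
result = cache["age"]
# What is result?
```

Answer: 28

Derivation:
Trace (tracking result):
cache = {'age': 28, 'key': 46}  # -> cache = {'age': 28, 'key': 46}
result = cache['age']  # -> result = 28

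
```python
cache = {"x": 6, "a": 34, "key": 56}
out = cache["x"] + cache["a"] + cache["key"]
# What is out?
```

Trace (tracking out):
cache = {'x': 6, 'a': 34, 'key': 56}  # -> cache = {'x': 6, 'a': 34, 'key': 56}
out = cache['x'] + cache['a'] + cache['key']  # -> out = 96

Answer: 96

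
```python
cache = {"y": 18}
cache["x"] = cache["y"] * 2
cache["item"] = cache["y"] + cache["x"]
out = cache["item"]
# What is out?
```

Answer: 54

Derivation:
Trace (tracking out):
cache = {'y': 18}  # -> cache = {'y': 18}
cache['x'] = cache['y'] * 2  # -> cache = {'y': 18, 'x': 36}
cache['item'] = cache['y'] + cache['x']  # -> cache = {'y': 18, 'x': 36, 'item': 54}
out = cache['item']  # -> out = 54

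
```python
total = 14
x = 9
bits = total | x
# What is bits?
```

Answer: 15

Derivation:
Trace (tracking bits):
total = 14  # -> total = 14
x = 9  # -> x = 9
bits = total | x  # -> bits = 15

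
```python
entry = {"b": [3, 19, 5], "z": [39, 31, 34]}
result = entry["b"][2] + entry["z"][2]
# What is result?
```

Trace (tracking result):
entry = {'b': [3, 19, 5], 'z': [39, 31, 34]}  # -> entry = {'b': [3, 19, 5], 'z': [39, 31, 34]}
result = entry['b'][2] + entry['z'][2]  # -> result = 39

Answer: 39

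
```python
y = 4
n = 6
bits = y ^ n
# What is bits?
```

Trace (tracking bits):
y = 4  # -> y = 4
n = 6  # -> n = 6
bits = y ^ n  # -> bits = 2

Answer: 2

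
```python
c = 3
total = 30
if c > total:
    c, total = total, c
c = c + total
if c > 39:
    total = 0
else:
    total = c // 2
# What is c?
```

Answer: 33

Derivation:
Trace (tracking c):
c = 3  # -> c = 3
total = 30  # -> total = 30
if c > total:  # condition is False
c = c + total  # -> c = 33
if c > 39:  # condition is False
else:
    total = c // 2  # -> total = 16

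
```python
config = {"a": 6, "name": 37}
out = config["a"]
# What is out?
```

Trace (tracking out):
config = {'a': 6, 'name': 37}  # -> config = {'a': 6, 'name': 37}
out = config['a']  # -> out = 6

Answer: 6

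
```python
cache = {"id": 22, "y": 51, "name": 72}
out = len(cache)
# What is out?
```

Trace (tracking out):
cache = {'id': 22, 'y': 51, 'name': 72}  # -> cache = {'id': 22, 'y': 51, 'name': 72}
out = len(cache)  # -> out = 3

Answer: 3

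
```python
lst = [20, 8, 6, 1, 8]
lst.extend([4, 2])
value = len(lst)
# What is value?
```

Trace (tracking value):
lst = [20, 8, 6, 1, 8]  # -> lst = [20, 8, 6, 1, 8]
lst.extend([4, 2])  # -> lst = [20, 8, 6, 1, 8, 4, 2]
value = len(lst)  # -> value = 7

Answer: 7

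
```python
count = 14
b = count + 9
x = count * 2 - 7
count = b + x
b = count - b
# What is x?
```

Trace (tracking x):
count = 14  # -> count = 14
b = count + 9  # -> b = 23
x = count * 2 - 7  # -> x = 21
count = b + x  # -> count = 44
b = count - b  # -> b = 21

Answer: 21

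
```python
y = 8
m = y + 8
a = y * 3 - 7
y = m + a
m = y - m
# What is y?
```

Trace (tracking y):
y = 8  # -> y = 8
m = y + 8  # -> m = 16
a = y * 3 - 7  # -> a = 17
y = m + a  # -> y = 33
m = y - m  # -> m = 17

Answer: 33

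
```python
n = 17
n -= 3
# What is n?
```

Answer: 14

Derivation:
Trace (tracking n):
n = 17  # -> n = 17
n -= 3  # -> n = 14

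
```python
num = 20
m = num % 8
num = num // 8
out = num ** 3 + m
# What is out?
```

Trace (tracking out):
num = 20  # -> num = 20
m = num % 8  # -> m = 4
num = num // 8  # -> num = 2
out = num ** 3 + m  # -> out = 12

Answer: 12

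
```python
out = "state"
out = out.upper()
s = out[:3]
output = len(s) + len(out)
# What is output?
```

Answer: 8

Derivation:
Trace (tracking output):
out = 'state'  # -> out = 'state'
out = out.upper()  # -> out = 'STATE'
s = out[:3]  # -> s = 'STA'
output = len(s) + len(out)  # -> output = 8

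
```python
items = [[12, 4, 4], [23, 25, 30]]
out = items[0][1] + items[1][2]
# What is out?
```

Trace (tracking out):
items = [[12, 4, 4], [23, 25, 30]]  # -> items = [[12, 4, 4], [23, 25, 30]]
out = items[0][1] + items[1][2]  # -> out = 34

Answer: 34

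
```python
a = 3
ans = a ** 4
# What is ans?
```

Answer: 81

Derivation:
Trace (tracking ans):
a = 3  # -> a = 3
ans = a ** 4  # -> ans = 81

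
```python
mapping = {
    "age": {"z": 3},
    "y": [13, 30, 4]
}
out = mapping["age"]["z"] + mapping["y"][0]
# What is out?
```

Answer: 16

Derivation:
Trace (tracking out):
mapping = {'age': {'z': 3}, 'y': [13, 30, 4]}  # -> mapping = {'age': {'z': 3}, 'y': [13, 30, 4]}
out = mapping['age']['z'] + mapping['y'][0]  # -> out = 16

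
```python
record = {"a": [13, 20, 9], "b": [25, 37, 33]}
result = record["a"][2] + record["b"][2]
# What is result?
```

Answer: 42

Derivation:
Trace (tracking result):
record = {'a': [13, 20, 9], 'b': [25, 37, 33]}  # -> record = {'a': [13, 20, 9], 'b': [25, 37, 33]}
result = record['a'][2] + record['b'][2]  # -> result = 42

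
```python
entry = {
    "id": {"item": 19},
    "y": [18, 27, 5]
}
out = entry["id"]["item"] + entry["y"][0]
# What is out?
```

Trace (tracking out):
entry = {'id': {'item': 19}, 'y': [18, 27, 5]}  # -> entry = {'id': {'item': 19}, 'y': [18, 27, 5]}
out = entry['id']['item'] + entry['y'][0]  # -> out = 37

Answer: 37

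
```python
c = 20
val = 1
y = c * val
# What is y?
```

Trace (tracking y):
c = 20  # -> c = 20
val = 1  # -> val = 1
y = c * val  # -> y = 20

Answer: 20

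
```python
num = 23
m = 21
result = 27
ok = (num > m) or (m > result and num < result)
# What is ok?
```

Trace (tracking ok):
num = 23  # -> num = 23
m = 21  # -> m = 21
result = 27  # -> result = 27
ok = num > m or (m > result and num < result)  # -> ok = True

Answer: True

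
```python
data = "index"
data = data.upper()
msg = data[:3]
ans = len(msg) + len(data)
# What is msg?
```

Trace (tracking msg):
data = 'index'  # -> data = 'index'
data = data.upper()  # -> data = 'INDEX'
msg = data[:3]  # -> msg = 'IND'
ans = len(msg) + len(data)  # -> ans = 8

Answer: 'IND'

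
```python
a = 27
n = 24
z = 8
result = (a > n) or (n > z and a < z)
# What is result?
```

Trace (tracking result):
a = 27  # -> a = 27
n = 24  # -> n = 24
z = 8  # -> z = 8
result = a > n or (n > z and a < z)  # -> result = True

Answer: True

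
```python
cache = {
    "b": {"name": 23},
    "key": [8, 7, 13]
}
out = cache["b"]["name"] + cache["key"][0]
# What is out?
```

Trace (tracking out):
cache = {'b': {'name': 23}, 'key': [8, 7, 13]}  # -> cache = {'b': {'name': 23}, 'key': [8, 7, 13]}
out = cache['b']['name'] + cache['key'][0]  # -> out = 31

Answer: 31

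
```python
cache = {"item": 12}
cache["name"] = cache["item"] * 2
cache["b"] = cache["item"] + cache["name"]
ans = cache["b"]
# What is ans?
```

Answer: 36

Derivation:
Trace (tracking ans):
cache = {'item': 12}  # -> cache = {'item': 12}
cache['name'] = cache['item'] * 2  # -> cache = {'item': 12, 'name': 24}
cache['b'] = cache['item'] + cache['name']  # -> cache = {'item': 12, 'name': 24, 'b': 36}
ans = cache['b']  # -> ans = 36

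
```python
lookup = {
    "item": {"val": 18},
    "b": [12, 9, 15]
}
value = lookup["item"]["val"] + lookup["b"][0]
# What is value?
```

Answer: 30

Derivation:
Trace (tracking value):
lookup = {'item': {'val': 18}, 'b': [12, 9, 15]}  # -> lookup = {'item': {'val': 18}, 'b': [12, 9, 15]}
value = lookup['item']['val'] + lookup['b'][0]  # -> value = 30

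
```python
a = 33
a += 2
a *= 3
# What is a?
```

Trace (tracking a):
a = 33  # -> a = 33
a += 2  # -> a = 35
a *= 3  # -> a = 105

Answer: 105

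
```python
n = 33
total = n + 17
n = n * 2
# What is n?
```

Trace (tracking n):
n = 33  # -> n = 33
total = n + 17  # -> total = 50
n = n * 2  # -> n = 66

Answer: 66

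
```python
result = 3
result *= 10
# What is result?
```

Answer: 30

Derivation:
Trace (tracking result):
result = 3  # -> result = 3
result *= 10  # -> result = 30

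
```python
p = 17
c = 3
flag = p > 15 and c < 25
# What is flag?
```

Answer: True

Derivation:
Trace (tracking flag):
p = 17  # -> p = 17
c = 3  # -> c = 3
flag = p > 15 and c < 25  # -> flag = True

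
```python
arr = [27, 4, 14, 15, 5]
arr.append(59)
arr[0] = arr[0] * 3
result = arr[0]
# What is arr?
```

Answer: [81, 4, 14, 15, 5, 59]

Derivation:
Trace (tracking arr):
arr = [27, 4, 14, 15, 5]  # -> arr = [27, 4, 14, 15, 5]
arr.append(59)  # -> arr = [27, 4, 14, 15, 5, 59]
arr[0] = arr[0] * 3  # -> arr = [81, 4, 14, 15, 5, 59]
result = arr[0]  # -> result = 81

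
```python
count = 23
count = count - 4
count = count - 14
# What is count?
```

Trace (tracking count):
count = 23  # -> count = 23
count = count - 4  # -> count = 19
count = count - 14  # -> count = 5

Answer: 5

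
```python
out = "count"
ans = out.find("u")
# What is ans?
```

Trace (tracking ans):
out = 'count'  # -> out = 'count'
ans = out.find('u')  # -> ans = 2

Answer: 2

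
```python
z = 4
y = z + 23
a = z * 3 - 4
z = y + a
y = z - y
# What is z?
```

Answer: 35

Derivation:
Trace (tracking z):
z = 4  # -> z = 4
y = z + 23  # -> y = 27
a = z * 3 - 4  # -> a = 8
z = y + a  # -> z = 35
y = z - y  # -> y = 8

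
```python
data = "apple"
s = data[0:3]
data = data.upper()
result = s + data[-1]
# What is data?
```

Answer: 'APPLE'

Derivation:
Trace (tracking data):
data = 'apple'  # -> data = 'apple'
s = data[0:3]  # -> s = 'app'
data = data.upper()  # -> data = 'APPLE'
result = s + data[-1]  # -> result = 'appE'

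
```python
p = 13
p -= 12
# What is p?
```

Trace (tracking p):
p = 13  # -> p = 13
p -= 12  # -> p = 1

Answer: 1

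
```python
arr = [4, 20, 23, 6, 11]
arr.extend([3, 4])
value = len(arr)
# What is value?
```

Trace (tracking value):
arr = [4, 20, 23, 6, 11]  # -> arr = [4, 20, 23, 6, 11]
arr.extend([3, 4])  # -> arr = [4, 20, 23, 6, 11, 3, 4]
value = len(arr)  # -> value = 7

Answer: 7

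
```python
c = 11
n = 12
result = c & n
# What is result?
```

Trace (tracking result):
c = 11  # -> c = 11
n = 12  # -> n = 12
result = c & n  # -> result = 8

Answer: 8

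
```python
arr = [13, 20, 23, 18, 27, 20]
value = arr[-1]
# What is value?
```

Answer: 20

Derivation:
Trace (tracking value):
arr = [13, 20, 23, 18, 27, 20]  # -> arr = [13, 20, 23, 18, 27, 20]
value = arr[-1]  # -> value = 20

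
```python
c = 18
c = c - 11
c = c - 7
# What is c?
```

Answer: 0

Derivation:
Trace (tracking c):
c = 18  # -> c = 18
c = c - 11  # -> c = 7
c = c - 7  # -> c = 0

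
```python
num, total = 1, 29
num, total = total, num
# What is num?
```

Answer: 29

Derivation:
Trace (tracking num):
num, total = (1, 29)  # -> num = 1, total = 29
num, total = (total, num)  # -> num = 29, total = 1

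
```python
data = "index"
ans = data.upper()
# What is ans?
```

Trace (tracking ans):
data = 'index'  # -> data = 'index'
ans = data.upper()  # -> ans = 'INDEX'

Answer: 'INDEX'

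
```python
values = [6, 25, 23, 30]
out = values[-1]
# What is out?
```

Trace (tracking out):
values = [6, 25, 23, 30]  # -> values = [6, 25, 23, 30]
out = values[-1]  # -> out = 30

Answer: 30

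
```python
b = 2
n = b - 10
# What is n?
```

Answer: -8

Derivation:
Trace (tracking n):
b = 2  # -> b = 2
n = b - 10  # -> n = -8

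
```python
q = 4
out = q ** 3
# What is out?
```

Trace (tracking out):
q = 4  # -> q = 4
out = q ** 3  # -> out = 64

Answer: 64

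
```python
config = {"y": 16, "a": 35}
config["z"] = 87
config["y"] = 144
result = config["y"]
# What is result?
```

Answer: 144

Derivation:
Trace (tracking result):
config = {'y': 16, 'a': 35}  # -> config = {'y': 16, 'a': 35}
config['z'] = 87  # -> config = {'y': 16, 'a': 35, 'z': 87}
config['y'] = 144  # -> config = {'y': 144, 'a': 35, 'z': 87}
result = config['y']  # -> result = 144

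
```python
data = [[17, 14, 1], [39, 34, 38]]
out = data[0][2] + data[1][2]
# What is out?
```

Trace (tracking out):
data = [[17, 14, 1], [39, 34, 38]]  # -> data = [[17, 14, 1], [39, 34, 38]]
out = data[0][2] + data[1][2]  # -> out = 39

Answer: 39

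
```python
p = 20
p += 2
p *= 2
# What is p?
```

Trace (tracking p):
p = 20  # -> p = 20
p += 2  # -> p = 22
p *= 2  # -> p = 44

Answer: 44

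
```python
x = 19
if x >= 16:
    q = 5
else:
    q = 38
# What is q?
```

Answer: 5

Derivation:
Trace (tracking q):
x = 19  # -> x = 19
if x >= 16:  # condition is True
    q = 5  # -> q = 5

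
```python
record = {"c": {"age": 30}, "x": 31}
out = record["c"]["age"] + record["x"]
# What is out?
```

Answer: 61

Derivation:
Trace (tracking out):
record = {'c': {'age': 30}, 'x': 31}  # -> record = {'c': {'age': 30}, 'x': 31}
out = record['c']['age'] + record['x']  # -> out = 61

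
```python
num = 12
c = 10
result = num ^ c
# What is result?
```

Answer: 6

Derivation:
Trace (tracking result):
num = 12  # -> num = 12
c = 10  # -> c = 10
result = num ^ c  # -> result = 6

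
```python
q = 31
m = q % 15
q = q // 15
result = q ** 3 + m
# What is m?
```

Answer: 1

Derivation:
Trace (tracking m):
q = 31  # -> q = 31
m = q % 15  # -> m = 1
q = q // 15  # -> q = 2
result = q ** 3 + m  # -> result = 9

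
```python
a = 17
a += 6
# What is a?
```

Trace (tracking a):
a = 17  # -> a = 17
a += 6  # -> a = 23

Answer: 23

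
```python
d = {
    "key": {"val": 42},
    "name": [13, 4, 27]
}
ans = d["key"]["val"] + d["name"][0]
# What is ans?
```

Answer: 55

Derivation:
Trace (tracking ans):
d = {'key': {'val': 42}, 'name': [13, 4, 27]}  # -> d = {'key': {'val': 42}, 'name': [13, 4, 27]}
ans = d['key']['val'] + d['name'][0]  # -> ans = 55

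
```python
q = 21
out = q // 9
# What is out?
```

Answer: 2

Derivation:
Trace (tracking out):
q = 21  # -> q = 21
out = q // 9  # -> out = 2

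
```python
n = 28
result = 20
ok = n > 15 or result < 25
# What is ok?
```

Trace (tracking ok):
n = 28  # -> n = 28
result = 20  # -> result = 20
ok = n > 15 or result < 25  # -> ok = True

Answer: True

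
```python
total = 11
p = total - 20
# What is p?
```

Answer: -9

Derivation:
Trace (tracking p):
total = 11  # -> total = 11
p = total - 20  # -> p = -9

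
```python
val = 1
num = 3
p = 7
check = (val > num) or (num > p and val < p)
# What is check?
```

Trace (tracking check):
val = 1  # -> val = 1
num = 3  # -> num = 3
p = 7  # -> p = 7
check = val > num or (num > p and val < p)  # -> check = False

Answer: False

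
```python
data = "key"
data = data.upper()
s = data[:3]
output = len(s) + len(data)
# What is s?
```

Answer: 'KEY'

Derivation:
Trace (tracking s):
data = 'key'  # -> data = 'key'
data = data.upper()  # -> data = 'KEY'
s = data[:3]  # -> s = 'KEY'
output = len(s) + len(data)  # -> output = 6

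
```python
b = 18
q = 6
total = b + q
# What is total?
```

Trace (tracking total):
b = 18  # -> b = 18
q = 6  # -> q = 6
total = b + q  # -> total = 24

Answer: 24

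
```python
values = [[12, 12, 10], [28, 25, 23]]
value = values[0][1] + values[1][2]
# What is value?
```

Answer: 35

Derivation:
Trace (tracking value):
values = [[12, 12, 10], [28, 25, 23]]  # -> values = [[12, 12, 10], [28, 25, 23]]
value = values[0][1] + values[1][2]  # -> value = 35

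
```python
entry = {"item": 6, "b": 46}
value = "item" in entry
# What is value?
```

Answer: True

Derivation:
Trace (tracking value):
entry = {'item': 6, 'b': 46}  # -> entry = {'item': 6, 'b': 46}
value = 'item' in entry  # -> value = True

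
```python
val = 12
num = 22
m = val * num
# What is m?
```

Answer: 264

Derivation:
Trace (tracking m):
val = 12  # -> val = 12
num = 22  # -> num = 22
m = val * num  # -> m = 264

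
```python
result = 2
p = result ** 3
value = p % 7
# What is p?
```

Answer: 8

Derivation:
Trace (tracking p):
result = 2  # -> result = 2
p = result ** 3  # -> p = 8
value = p % 7  # -> value = 1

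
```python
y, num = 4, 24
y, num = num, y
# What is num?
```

Answer: 4

Derivation:
Trace (tracking num):
y, num = (4, 24)  # -> y = 4, num = 24
y, num = (num, y)  # -> y = 24, num = 4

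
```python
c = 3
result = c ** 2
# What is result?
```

Trace (tracking result):
c = 3  # -> c = 3
result = c ** 2  # -> result = 9

Answer: 9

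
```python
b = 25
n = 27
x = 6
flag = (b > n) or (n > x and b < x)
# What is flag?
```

Answer: False

Derivation:
Trace (tracking flag):
b = 25  # -> b = 25
n = 27  # -> n = 27
x = 6  # -> x = 6
flag = b > n or (n > x and b < x)  # -> flag = False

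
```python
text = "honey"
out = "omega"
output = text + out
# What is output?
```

Trace (tracking output):
text = 'honey'  # -> text = 'honey'
out = 'omega'  # -> out = 'omega'
output = text + out  # -> output = 'honeyomega'

Answer: 'honeyomega'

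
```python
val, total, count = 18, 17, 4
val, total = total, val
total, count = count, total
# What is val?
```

Answer: 17

Derivation:
Trace (tracking val):
val, total, count = (18, 17, 4)  # -> val = 18, total = 17, count = 4
val, total = (total, val)  # -> val = 17, total = 18
total, count = (count, total)  # -> total = 4, count = 18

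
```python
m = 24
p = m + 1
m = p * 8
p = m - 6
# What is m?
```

Answer: 200

Derivation:
Trace (tracking m):
m = 24  # -> m = 24
p = m + 1  # -> p = 25
m = p * 8  # -> m = 200
p = m - 6  # -> p = 194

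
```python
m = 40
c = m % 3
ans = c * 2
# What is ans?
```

Trace (tracking ans):
m = 40  # -> m = 40
c = m % 3  # -> c = 1
ans = c * 2  # -> ans = 2

Answer: 2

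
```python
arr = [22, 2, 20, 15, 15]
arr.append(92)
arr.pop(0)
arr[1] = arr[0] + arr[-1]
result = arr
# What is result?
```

Answer: [2, 94, 15, 15, 92]

Derivation:
Trace (tracking result):
arr = [22, 2, 20, 15, 15]  # -> arr = [22, 2, 20, 15, 15]
arr.append(92)  # -> arr = [22, 2, 20, 15, 15, 92]
arr.pop(0)  # -> arr = [2, 20, 15, 15, 92]
arr[1] = arr[0] + arr[-1]  # -> arr = [2, 94, 15, 15, 92]
result = arr  # -> result = [2, 94, 15, 15, 92]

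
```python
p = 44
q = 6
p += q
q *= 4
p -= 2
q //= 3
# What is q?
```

Answer: 8

Derivation:
Trace (tracking q):
p = 44  # -> p = 44
q = 6  # -> q = 6
p += q  # -> p = 50
q *= 4  # -> q = 24
p -= 2  # -> p = 48
q //= 3  # -> q = 8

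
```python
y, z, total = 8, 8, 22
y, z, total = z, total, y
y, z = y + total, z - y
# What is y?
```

Answer: 16

Derivation:
Trace (tracking y):
y, z, total = (8, 8, 22)  # -> y = 8, z = 8, total = 22
y, z, total = (z, total, y)  # -> y = 8, z = 22, total = 8
y, z = (y + total, z - y)  # -> y = 16, z = 14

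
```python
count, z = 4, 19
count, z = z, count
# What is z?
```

Answer: 4

Derivation:
Trace (tracking z):
count, z = (4, 19)  # -> count = 4, z = 19
count, z = (z, count)  # -> count = 19, z = 4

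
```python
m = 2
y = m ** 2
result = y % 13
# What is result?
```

Answer: 4

Derivation:
Trace (tracking result):
m = 2  # -> m = 2
y = m ** 2  # -> y = 4
result = y % 13  # -> result = 4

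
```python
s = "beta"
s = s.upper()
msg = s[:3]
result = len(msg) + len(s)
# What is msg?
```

Trace (tracking msg):
s = 'beta'  # -> s = 'beta'
s = s.upper()  # -> s = 'BETA'
msg = s[:3]  # -> msg = 'BET'
result = len(msg) + len(s)  # -> result = 7

Answer: 'BET'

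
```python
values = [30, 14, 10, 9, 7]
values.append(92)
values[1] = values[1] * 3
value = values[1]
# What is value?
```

Trace (tracking value):
values = [30, 14, 10, 9, 7]  # -> values = [30, 14, 10, 9, 7]
values.append(92)  # -> values = [30, 14, 10, 9, 7, 92]
values[1] = values[1] * 3  # -> values = [30, 42, 10, 9, 7, 92]
value = values[1]  # -> value = 42

Answer: 42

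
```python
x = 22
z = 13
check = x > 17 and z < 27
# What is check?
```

Answer: True

Derivation:
Trace (tracking check):
x = 22  # -> x = 22
z = 13  # -> z = 13
check = x > 17 and z < 27  # -> check = True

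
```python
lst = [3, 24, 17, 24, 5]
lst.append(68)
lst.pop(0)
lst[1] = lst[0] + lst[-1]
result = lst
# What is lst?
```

Answer: [24, 92, 24, 5, 68]

Derivation:
Trace (tracking lst):
lst = [3, 24, 17, 24, 5]  # -> lst = [3, 24, 17, 24, 5]
lst.append(68)  # -> lst = [3, 24, 17, 24, 5, 68]
lst.pop(0)  # -> lst = [24, 17, 24, 5, 68]
lst[1] = lst[0] + lst[-1]  # -> lst = [24, 92, 24, 5, 68]
result = lst  # -> result = [24, 92, 24, 5, 68]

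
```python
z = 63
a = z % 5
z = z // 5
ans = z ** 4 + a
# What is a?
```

Trace (tracking a):
z = 63  # -> z = 63
a = z % 5  # -> a = 3
z = z // 5  # -> z = 12
ans = z ** 4 + a  # -> ans = 20739

Answer: 3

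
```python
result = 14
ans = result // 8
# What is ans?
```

Trace (tracking ans):
result = 14  # -> result = 14
ans = result // 8  # -> ans = 1

Answer: 1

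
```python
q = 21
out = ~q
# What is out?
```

Answer: -22

Derivation:
Trace (tracking out):
q = 21  # -> q = 21
out = ~q  # -> out = -22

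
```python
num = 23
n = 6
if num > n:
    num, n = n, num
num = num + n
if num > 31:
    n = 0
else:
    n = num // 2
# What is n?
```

Answer: 14

Derivation:
Trace (tracking n):
num = 23  # -> num = 23
n = 6  # -> n = 6
if num > n:  # condition is True
    num, n = (n, num)  # -> num = 6, n = 23
num = num + n  # -> num = 29
if num > 31:  # condition is False
else:
    n = num // 2  # -> n = 14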